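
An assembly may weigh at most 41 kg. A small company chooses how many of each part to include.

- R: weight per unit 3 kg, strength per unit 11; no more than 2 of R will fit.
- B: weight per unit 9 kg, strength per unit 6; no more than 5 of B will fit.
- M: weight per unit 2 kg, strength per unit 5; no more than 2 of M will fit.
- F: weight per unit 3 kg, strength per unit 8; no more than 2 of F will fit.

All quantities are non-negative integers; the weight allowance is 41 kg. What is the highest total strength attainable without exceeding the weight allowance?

61

2×R, 3×B, 1×M, and 2×F: weight 41 ≤ 41, strength 2·11 + 3·6 + 1·5 + 2·8 = 61.
2×R, 2×B, 2×M, and 2×F: weight 34 ≤ 41, strength 2·11 + 2·6 + 2·5 + 2·8 = 60.
Best is 61.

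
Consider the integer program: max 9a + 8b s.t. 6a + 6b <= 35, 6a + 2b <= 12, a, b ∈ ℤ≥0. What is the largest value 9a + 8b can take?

The continuous relaxation peaks at (0.0833, 5.75) with value 46.75; rounding to a feasible lattice point costs some objective.
(a,b)=(0,5) is feasible, giving 40.
(a,b)=(0,4) is feasible, giving 32.
No feasible integer point exceeds 40.

40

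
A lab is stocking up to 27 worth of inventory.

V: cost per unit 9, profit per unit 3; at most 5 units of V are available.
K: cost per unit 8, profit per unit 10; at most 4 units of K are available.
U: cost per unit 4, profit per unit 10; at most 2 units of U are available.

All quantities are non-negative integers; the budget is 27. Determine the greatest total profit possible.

1×V, 1×K, and 2×U: cost 25 ≤ 27, profit 1·3 + 1·10 + 2·10 = 33.
2×K and 2×U: cost 24 ≤ 27, profit 2·10 + 2·10 = 40.
Best is 40.

40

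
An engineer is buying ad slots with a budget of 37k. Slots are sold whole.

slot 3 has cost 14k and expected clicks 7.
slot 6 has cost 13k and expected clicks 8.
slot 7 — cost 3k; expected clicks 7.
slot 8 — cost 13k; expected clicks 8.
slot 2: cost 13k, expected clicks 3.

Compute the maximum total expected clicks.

Allowing fractional choices, the relaxed optimum would be about 27.0, but ad slots are indivisible.
slot 3 + slot 6 + slot 7: cost 14 + 13 + 3 = 30 ≤ 37, expected clicks 7 + 8 + 7 = 22.
slot 6 + slot 7 + slot 8: cost 13 + 3 + 13 = 29 ≤ 37, expected clicks 8 + 7 + 8 = 23.
Best is slot 6, slot 7, and slot 8 with total expected clicks 23.

23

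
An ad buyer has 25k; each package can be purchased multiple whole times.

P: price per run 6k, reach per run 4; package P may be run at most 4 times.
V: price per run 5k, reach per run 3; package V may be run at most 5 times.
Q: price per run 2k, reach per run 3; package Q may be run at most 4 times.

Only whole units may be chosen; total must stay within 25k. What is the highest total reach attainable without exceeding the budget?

23

Q has the best ratio (3/2); taking only Q gives at most 4×3 = 12 (stopped by the supply cap of 4).
Mixing does better — 2×P, 1×V, and 4×Q: price 25 ≤ 25, reach 2·4 + 1·3 + 4·3 = 23.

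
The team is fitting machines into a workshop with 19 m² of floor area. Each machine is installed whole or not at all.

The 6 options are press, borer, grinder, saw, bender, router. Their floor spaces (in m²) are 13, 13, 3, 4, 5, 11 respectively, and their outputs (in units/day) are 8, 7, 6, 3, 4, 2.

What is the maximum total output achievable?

Take press and grinder: floor space 13 + 3 = 16 ≤ 19, output 8 + 6 = 14.
No other feasible combination does better.

14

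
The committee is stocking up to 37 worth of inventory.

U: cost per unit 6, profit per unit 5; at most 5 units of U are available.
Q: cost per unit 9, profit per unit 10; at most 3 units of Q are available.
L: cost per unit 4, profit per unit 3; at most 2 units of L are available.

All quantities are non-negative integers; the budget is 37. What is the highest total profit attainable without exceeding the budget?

This is a bounded integer knapsack.
Q has the best ratio (10/9); taking only Q gives at most 3×10 = 30 (stopped by the supply cap of 3).
Mixing does better — 1×U, 3×Q, and 1×L: cost 37 ≤ 37, profit 1·5 + 3·10 + 1·3 = 38.

38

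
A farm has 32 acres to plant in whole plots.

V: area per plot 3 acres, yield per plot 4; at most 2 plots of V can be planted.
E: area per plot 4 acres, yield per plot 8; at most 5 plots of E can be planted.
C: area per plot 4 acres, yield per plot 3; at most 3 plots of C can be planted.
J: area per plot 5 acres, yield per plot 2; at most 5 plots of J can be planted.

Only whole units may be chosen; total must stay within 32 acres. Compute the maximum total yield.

51

This is a bounded integer knapsack.
E has the best ratio (8/4); taking only E gives at most 5×8 = 40 (stopped by the supply cap of 5).
Mixing does better — 2×V, 5×E, and 1×C: area 30 ≤ 32, yield 2·4 + 5·8 + 1·3 = 51.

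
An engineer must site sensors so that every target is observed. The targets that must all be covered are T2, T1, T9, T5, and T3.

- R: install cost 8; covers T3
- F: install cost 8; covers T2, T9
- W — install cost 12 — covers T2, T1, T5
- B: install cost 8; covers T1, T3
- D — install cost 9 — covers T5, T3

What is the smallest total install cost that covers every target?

25

Choose F, B, and D: together they cover T2, T1, T9, T5, T3 — every target.
Total install cost: 8 + 8 + 9 = 25.
No cover costs less than 25.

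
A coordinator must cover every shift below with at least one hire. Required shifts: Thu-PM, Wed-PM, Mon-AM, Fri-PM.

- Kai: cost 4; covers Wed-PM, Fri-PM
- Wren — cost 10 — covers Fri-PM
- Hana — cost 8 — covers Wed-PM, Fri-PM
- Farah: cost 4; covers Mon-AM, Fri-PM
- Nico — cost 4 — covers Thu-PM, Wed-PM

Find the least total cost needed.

The greedy cost-per-new-shift heuristic would pick Kai, Farah, and Nico for 12, but a cheaper cover exists.
Choose Farah and Nico: together they cover Thu-PM, Wed-PM, Mon-AM, Fri-PM — every shift.
Total cost: 4 + 4 = 8.
No cover costs less than 8.

8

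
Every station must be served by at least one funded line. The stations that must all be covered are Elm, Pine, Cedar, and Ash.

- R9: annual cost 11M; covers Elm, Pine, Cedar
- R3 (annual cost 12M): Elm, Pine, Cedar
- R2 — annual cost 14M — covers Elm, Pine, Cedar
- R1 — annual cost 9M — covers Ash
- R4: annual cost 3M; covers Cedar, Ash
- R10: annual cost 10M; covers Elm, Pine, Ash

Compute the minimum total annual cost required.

13

Choose R4 and R10: together they cover Elm, Pine, Cedar, Ash — every station.
Total annual cost: 3 + 10 = 13.
No cover costs less than 13.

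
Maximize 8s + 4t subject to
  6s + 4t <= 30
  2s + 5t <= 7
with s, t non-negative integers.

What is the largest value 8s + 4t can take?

Relaxing integrality, the LP optimum is 28.00 at (s,t) = (3.5, 0), which is not an integer point.
(s,t)=(3,0) is feasible, giving 24.
(s,t)=(2,0) is feasible, giving 16.
No feasible integer point exceeds 24.

24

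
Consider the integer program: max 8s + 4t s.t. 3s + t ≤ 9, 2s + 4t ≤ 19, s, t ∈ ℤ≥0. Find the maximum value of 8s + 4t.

28

(s,t)=(2,3) is feasible, giving 28.
(s,t)=(1,4) is feasible, giving 24.
(s,t)=(2,2) is feasible, giving 24.
No feasible integer point exceeds 28.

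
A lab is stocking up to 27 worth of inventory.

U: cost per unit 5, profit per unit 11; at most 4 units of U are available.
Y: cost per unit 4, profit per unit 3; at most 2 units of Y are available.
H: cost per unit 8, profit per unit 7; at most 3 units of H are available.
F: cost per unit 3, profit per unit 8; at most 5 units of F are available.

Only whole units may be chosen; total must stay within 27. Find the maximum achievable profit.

65

3×U and 4×F: cost 27 ≤ 27, profit 3·11 + 4·8 = 65.
2×U and 5×F: cost 25 ≤ 27, profit 2·11 + 5·8 = 62.
Best is 65.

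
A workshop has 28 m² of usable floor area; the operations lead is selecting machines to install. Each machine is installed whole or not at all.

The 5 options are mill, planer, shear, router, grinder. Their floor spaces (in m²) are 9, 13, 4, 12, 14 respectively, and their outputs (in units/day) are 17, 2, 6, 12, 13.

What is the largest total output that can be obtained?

36

Allowing fractional choices, the relaxed optimum would be about 37.8, but machines are indivisible.
mill + shear + router: floor space 9 + 4 + 12 = 25 ≤ 28, output 17 + 6 + 12 = 35.
mill + shear + grinder: floor space 9 + 4 + 14 = 27 ≤ 28, output 17 + 6 + 13 = 36.
mill + grinder: floor space 9 + 14 = 23 ≤ 28, output 17 + 13 = 30.
Best is mill, shear, and grinder with total output 36.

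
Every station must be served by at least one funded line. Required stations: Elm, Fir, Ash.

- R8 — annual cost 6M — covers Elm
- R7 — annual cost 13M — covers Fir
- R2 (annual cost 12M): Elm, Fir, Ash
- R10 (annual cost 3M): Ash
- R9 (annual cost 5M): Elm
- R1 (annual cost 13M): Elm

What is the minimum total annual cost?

12

The greedy cost-per-new-station heuristic would pick R10, R9, and R2 for 20, but a cheaper cover exists.
R2 alone covers Elm, Fir, Ash — every station.
Total annual cost: 12.
No cover costs less than 12.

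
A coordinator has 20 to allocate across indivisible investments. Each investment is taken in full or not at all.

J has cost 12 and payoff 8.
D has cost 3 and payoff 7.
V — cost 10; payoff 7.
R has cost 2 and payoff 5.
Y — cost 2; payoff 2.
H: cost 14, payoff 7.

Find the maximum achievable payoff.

J + D + R: cost 12 + 3 + 2 = 17 ≤ 20, payoff 8 + 7 + 5 = 20.
J + D + R + Y: cost 12 + 3 + 2 + 2 = 19 ≤ 20, payoff 8 + 7 + 5 + 2 = 22.
D + V + R + Y: cost 3 + 10 + 2 + 2 = 17 ≤ 20, payoff 7 + 7 + 5 + 2 = 21.
Best is J, D, R, and Y with total payoff 22.

22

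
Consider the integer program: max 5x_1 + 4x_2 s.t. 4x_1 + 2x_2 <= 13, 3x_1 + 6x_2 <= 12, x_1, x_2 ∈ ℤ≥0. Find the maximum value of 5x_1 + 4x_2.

Relaxing integrality, the LP optimum is 17.00 at (x_1,x_2) = (3, 0.5), which is not an integer point.
(x_1,x_2)=(3,0) is feasible, giving 15.
(x_1,x_2)=(2,1) is feasible, giving 14.
(x_1,x_2)=(2,0) is feasible, giving 10.
The best lattice point is (3,0), giving 15.

15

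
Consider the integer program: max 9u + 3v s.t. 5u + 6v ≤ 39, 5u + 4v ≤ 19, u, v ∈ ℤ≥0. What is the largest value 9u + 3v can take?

30

(u,v)=(3,1): 5·3+6·1=21≤39, 5·3+4·1=19≤19, objective 30.
(u,v)=(3,0): 5·3+6·0=15≤39, 5·3+4·0=15≤19, objective 27.
Maximum is 30 at (u,v)=(3,1).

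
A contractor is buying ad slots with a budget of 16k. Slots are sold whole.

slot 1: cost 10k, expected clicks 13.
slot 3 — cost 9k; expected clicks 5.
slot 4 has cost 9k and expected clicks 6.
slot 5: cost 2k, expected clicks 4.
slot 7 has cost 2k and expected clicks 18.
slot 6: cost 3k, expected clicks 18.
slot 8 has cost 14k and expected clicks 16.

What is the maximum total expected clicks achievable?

Allowing fractional choices, the relaxed optimum would be about 51.7, but ad slots are indivisible.
slot 4 + slot 5 + slot 7 + slot 6: cost 9 + 2 + 2 + 3 = 16 ≤ 16, expected clicks 6 + 4 + 18 + 18 = 46.
slot 1 + slot 7 + slot 6: cost 10 + 2 + 3 = 15 ≤ 16, expected clicks 13 + 18 + 18 = 49.
Best is slot 1, slot 7, and slot 6 with total expected clicks 49.

49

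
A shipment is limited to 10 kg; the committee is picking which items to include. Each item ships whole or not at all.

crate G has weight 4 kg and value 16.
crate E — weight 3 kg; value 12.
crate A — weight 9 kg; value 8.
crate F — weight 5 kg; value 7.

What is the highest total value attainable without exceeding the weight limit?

28

This is an integer program with binary decision variables.
crate G + crate F: weight 4 + 5 = 9 ≤ 10, value 16 + 7 = 23.
crate G + crate E: weight 4 + 3 = 7 ≤ 10, value 16 + 12 = 28.
Best is crate G and crate E with total value 28.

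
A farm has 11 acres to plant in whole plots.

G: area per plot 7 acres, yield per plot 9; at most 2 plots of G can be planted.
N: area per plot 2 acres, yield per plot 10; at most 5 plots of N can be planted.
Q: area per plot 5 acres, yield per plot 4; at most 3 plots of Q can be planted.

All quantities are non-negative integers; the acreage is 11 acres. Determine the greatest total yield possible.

Take 5×N: area 10 ≤ 11, yield 5·10 = 50.
N has the best ratio (10/2) and is taken to its limit of 5; remaining capacity is filled optimally with the others.

50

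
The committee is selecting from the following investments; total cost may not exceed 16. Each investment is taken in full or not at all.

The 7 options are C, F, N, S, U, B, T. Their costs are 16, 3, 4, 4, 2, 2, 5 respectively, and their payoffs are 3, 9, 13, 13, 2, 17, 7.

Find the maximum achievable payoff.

54

This is a 0-1 knapsack instance.
Allowing fractional choices, the relaxed optimum would be about 56.2, but investments are indivisible.
F + N + S + B: cost 3 + 4 + 4 + 2 = 13 ≤ 16, payoff 9 + 13 + 13 + 17 = 52.
N + S + B + T: cost 4 + 4 + 2 + 5 = 15 ≤ 16, payoff 13 + 13 + 17 + 7 = 50.
F + N + S + U + B: cost 3 + 4 + 4 + 2 + 2 = 15 ≤ 16, payoff 9 + 13 + 13 + 2 + 17 = 54.
Best is F, N, S, U, and B with total payoff 54.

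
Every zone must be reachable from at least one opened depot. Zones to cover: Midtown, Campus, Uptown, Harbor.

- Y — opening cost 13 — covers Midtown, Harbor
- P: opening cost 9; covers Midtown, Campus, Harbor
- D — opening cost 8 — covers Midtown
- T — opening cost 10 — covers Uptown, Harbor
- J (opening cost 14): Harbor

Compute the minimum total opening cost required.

19

This is a weighted set-cover instance.
Choose P and T: together they cover Midtown, Campus, Uptown, Harbor — every zone.
Total opening cost: 9 + 10 = 19.
No cover costs less than 19.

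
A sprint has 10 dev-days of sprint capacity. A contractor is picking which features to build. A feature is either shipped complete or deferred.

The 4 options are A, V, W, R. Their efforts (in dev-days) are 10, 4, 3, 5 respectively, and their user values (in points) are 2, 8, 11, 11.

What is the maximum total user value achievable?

This is an integer program with binary decision variables.
Allowing fractional choices, the relaxed optimum would be about 26.0, but features are indivisible.
V + W: effort 4 + 3 = 7 ≤ 10, user value 8 + 11 = 19.
W + R: effort 3 + 5 = 8 ≤ 10, user value 11 + 11 = 22.
V + R: effort 4 + 5 = 9 ≤ 10, user value 8 + 11 = 19.
Best is W and R with total user value 22.

22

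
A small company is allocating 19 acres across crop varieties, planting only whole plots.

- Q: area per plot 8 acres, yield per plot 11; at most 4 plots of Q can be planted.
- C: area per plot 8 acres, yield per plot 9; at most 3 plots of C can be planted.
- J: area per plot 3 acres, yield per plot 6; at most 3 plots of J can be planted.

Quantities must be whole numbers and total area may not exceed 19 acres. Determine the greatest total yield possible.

2×Q and 1×J: area 19 ≤ 19, yield 2·11 + 1·6 = 28.
1×Q and 3×J: area 17 ≤ 19, yield 1·11 + 3·6 = 29.
Best is 29.

29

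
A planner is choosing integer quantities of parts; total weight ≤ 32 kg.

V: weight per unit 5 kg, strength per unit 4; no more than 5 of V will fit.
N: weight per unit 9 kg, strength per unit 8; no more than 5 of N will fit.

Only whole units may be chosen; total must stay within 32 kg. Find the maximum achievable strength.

28

This is a bounded integer knapsack.
1×V and 3×N: weight 32 ≤ 32, strength 1·4 + 3·8 = 28.
3×N: weight 27 ≤ 32, strength 3·8 = 24.
Best is 28.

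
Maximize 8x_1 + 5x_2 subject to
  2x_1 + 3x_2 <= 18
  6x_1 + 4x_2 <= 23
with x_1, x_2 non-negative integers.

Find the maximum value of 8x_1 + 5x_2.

29

The continuous relaxation peaks at (3.83, 0) with value 30.67; rounding to a feasible lattice point costs some objective.
(x_1,x_2)=(3,1): 2·3+3·1=9≤18, 6·3+4·1=22≤23, objective 29.
(x_1,x_2)=(2,2): 2·2+3·2=10≤18, 6·2+4·2=20≤23, objective 26.
Maximum is 29 at (x_1,x_2)=(3,1).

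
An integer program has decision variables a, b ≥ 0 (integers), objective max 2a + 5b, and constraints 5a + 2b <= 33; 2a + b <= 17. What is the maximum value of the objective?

(a,b)=(0,16): 5·0+2·16=32≤33, 2·0+1·16=16≤17, objective 80.
(a,b)=(0,15): 5·0+2·15=30≤33, 2·0+1·15=15≤17, objective 75.
The best lattice point is (0,16), giving 80.

80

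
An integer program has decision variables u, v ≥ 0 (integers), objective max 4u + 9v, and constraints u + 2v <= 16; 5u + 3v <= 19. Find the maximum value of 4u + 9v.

The continuous relaxation peaks at (0, 6.33) with value 57.00; rounding to a feasible lattice point costs some objective.
(u,v)=(0,6): 1·0+2·6=12≤16, 5·0+3·6=18≤19, objective 54.
(u,v)=(0,5): 1·0+2·5=10≤16, 5·0+3·5=15≤19, objective 45.
Maximum is 54 at (u,v)=(0,6).

54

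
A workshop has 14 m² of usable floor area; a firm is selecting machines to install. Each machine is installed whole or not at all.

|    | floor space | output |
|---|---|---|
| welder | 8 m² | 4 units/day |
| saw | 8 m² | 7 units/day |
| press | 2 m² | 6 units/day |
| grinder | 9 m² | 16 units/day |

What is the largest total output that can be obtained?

22

Treat it as a binary knapsack problem.
Take press and grinder: floor space 2 + 9 = 11 ≤ 14, output 6 + 16 = 22.
No other feasible combination does better.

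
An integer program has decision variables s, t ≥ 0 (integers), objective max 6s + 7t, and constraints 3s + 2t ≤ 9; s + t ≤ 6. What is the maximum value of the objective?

(s,t)=(0,4): 3·0+2·4=8≤9, 1·0+1·4=4≤6, objective 28.
(s,t)=(1,3): 3·1+2·3=9≤9, 1·1+1·3=4≤6, objective 27.
(s,t)=(0,3): 3·0+2·3=6≤9, 1·0+1·3=3≤6, objective 21.
The best lattice point is (0,4), giving 28.

28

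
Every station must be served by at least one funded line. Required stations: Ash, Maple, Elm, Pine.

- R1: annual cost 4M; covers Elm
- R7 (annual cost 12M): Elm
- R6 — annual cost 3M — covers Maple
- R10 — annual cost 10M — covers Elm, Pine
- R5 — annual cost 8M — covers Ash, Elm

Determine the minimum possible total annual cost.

The greedy cost-per-new-station heuristic would pick R6, R1, R5, and R10 for 25, but a cheaper cover exists.
Choose R6, R10, and R5: together they cover Ash, Maple, Elm, Pine — every station.
Total annual cost: 3 + 10 + 8 = 21.
No cover costs less than 21.

21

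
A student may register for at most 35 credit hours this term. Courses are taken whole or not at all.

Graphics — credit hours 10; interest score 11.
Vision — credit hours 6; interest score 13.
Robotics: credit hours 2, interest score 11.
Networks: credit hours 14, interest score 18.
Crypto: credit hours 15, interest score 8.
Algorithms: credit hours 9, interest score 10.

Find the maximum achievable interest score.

Allowing fractional choices, the relaxed optimum would be about 56.4, but courses are indivisible.
Graphics + Vision + Robotics + Networks: credit hours 10 + 6 + 2 + 14 = 32 ≤ 35, interest score 11 + 13 + 11 + 18 = 53.
Vision + Robotics + Networks + Algorithms: credit hours 6 + 2 + 14 + 9 = 31 ≤ 35, interest score 13 + 11 + 18 + 10 = 52.
Graphics + Robotics + Networks + Algorithms: credit hours 10 + 2 + 14 + 9 = 35 ≤ 35, interest score 11 + 11 + 18 + 10 = 50.
Best is Graphics, Vision, Robotics, and Networks with total interest score 53.

53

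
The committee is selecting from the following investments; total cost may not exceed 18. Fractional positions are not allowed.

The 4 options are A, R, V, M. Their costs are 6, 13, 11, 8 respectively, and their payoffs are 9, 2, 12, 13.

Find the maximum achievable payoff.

22

This is an integer program with binary decision variables.
Allowing fractional choices, the relaxed optimum would be about 26.4, but investments are indivisible.
A + M: cost 6 + 8 = 14 ≤ 18, payoff 9 + 13 = 22.
M: cost 8 ≤ 18, payoff 13.
A + V: cost 6 + 11 = 17 ≤ 18, payoff 9 + 12 = 21.
Best is A and M with total payoff 22.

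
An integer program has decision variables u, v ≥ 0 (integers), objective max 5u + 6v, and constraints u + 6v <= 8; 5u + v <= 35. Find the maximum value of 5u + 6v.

35

(u,v)=(7,0) is feasible, giving 35.
(u,v)=(6,0) is feasible, giving 30.
(u,v)=(5,0) is feasible, giving 25.
No feasible integer point exceeds 35.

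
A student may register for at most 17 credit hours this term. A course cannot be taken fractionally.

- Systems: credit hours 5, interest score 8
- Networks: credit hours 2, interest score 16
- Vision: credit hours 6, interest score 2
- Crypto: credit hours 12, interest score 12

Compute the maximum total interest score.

28

Take Networks and Crypto: credit hours 2 + 12 = 14 ≤ 17, interest score 16 + 12 = 28.
No other feasible combination does better.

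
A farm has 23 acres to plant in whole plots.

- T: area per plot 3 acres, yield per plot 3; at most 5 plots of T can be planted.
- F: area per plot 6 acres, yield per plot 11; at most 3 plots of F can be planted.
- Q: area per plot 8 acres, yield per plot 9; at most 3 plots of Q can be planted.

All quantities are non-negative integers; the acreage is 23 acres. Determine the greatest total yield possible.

36

F has the best ratio (11/6); taking only F gives at most 3×11 = 33 (stopped by the area limit).
Mixing does better — 1×T and 3×F: area 21 ≤ 23, yield 1·3 + 3·11 = 36.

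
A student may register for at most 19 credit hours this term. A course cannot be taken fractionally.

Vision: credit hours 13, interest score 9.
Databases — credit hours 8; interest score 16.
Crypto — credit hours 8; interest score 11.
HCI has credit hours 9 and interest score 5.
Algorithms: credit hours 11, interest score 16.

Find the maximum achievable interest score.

Crypto + Algorithms: credit hours 8 + 11 = 19 ≤ 19, interest score 11 + 16 = 27.
Databases + Algorithms: credit hours 8 + 11 = 19 ≤ 19, interest score 16 + 16 = 32.
Databases + Crypto: credit hours 8 + 8 = 16 ≤ 19, interest score 16 + 11 = 27.
Best is Databases and Algorithms with total interest score 32.

32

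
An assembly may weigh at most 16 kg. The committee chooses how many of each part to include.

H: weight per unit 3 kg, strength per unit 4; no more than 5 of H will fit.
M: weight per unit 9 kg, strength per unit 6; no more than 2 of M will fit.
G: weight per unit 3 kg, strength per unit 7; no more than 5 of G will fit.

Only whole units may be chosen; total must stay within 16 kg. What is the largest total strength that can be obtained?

Take 5×G: weight 15 ≤ 16, strength 5·7 = 35.
G has the best ratio (7/3) and is taken to its limit of 5; remaining capacity is filled optimally with the others.

35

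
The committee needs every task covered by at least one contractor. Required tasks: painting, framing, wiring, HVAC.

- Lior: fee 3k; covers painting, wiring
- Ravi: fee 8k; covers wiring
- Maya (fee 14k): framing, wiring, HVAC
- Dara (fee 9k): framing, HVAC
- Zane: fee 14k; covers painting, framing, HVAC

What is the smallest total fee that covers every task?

Choose Lior and Dara: together they cover painting, framing, wiring, HVAC — every task.
Total fee: 3 + 9 = 12.

12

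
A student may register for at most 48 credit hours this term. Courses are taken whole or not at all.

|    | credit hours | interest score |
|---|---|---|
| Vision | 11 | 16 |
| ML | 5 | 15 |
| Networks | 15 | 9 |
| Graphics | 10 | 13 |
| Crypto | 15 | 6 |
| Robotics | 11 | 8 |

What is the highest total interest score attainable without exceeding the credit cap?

53

Take Vision, ML, Networks, and Graphics: credit hours 11 + 5 + 15 + 10 = 41 ≤ 48, interest score 16 + 15 + 9 + 13 = 53.
No other feasible combination does better.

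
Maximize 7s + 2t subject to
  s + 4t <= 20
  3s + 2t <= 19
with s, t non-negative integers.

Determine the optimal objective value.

42

(s,t)=(6,0): 1·6+4·0=6≤20, 3·6+2·0=18≤19, objective 42.
(s,t)=(5,1): 1·5+4·1=9≤20, 3·5+2·1=17≤19, objective 37.
The best lattice point is (6,0), giving 42.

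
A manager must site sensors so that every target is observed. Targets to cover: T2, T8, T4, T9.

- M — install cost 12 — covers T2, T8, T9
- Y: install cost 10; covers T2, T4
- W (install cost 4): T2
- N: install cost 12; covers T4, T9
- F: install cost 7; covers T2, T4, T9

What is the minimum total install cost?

19

Choose M and F: together they cover T2, T8, T4, T9 — every target.
Total install cost: 12 + 7 = 19.
No cover costs less than 19.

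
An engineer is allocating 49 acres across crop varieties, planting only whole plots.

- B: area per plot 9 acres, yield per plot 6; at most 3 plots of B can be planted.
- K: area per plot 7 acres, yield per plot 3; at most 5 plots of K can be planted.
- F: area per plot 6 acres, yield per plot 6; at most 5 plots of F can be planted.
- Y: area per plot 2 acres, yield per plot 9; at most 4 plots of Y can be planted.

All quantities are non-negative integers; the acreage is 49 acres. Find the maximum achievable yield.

72

Y has the best ratio (9/2); taking only Y gives at most 4×9 = 36 (stopped by the supply cap of 4).
Mixing does better — 1×B, 5×F, and 4×Y: area 47 ≤ 49, yield 1·6 + 5·6 + 4·9 = 72.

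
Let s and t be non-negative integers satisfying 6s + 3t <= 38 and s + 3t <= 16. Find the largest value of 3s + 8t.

(s,t)=(4,4): 6·4+3·4=36≤38, 1·4+3·4=16≤16, objective 44.
(s,t)=(3,4): 6·3+3·4=30≤38, 1·3+3·4=15≤16, objective 41.
The best lattice point is (4,4), giving 44.

44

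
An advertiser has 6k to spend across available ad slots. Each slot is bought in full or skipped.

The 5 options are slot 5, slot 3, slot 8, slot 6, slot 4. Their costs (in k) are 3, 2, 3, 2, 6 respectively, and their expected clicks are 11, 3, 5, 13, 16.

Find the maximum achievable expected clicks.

24

Allowing fractional choices, the relaxed optimum would be about 26.7, but ad slots are indivisible.
slot 3 + slot 6: cost 2 + 2 = 4 ≤ 6, expected clicks 3 + 13 = 16.
slot 8 + slot 6: cost 3 + 2 = 5 ≤ 6, expected clicks 5 + 13 = 18.
slot 5 + slot 6: cost 3 + 2 = 5 ≤ 6, expected clicks 11 + 13 = 24.
Best is slot 5 and slot 6 with total expected clicks 24.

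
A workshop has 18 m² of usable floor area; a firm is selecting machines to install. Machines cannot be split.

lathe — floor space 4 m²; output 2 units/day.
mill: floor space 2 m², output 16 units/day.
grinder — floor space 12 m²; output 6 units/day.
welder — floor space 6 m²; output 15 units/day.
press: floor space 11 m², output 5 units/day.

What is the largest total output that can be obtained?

33

This is an integer program with binary decision variables.
Allowing fractional choices, the relaxed optimum would be about 36.0, but machines are indivisible.
mill + welder: floor space 2 + 6 = 8 ≤ 18, output 16 + 15 = 31.
lathe + mill + grinder: floor space 4 + 2 + 12 = 18 ≤ 18, output 2 + 16 + 6 = 24.
lathe + mill + welder: floor space 4 + 2 + 6 = 12 ≤ 18, output 2 + 16 + 15 = 33.
Best is lathe, mill, and welder with total output 33.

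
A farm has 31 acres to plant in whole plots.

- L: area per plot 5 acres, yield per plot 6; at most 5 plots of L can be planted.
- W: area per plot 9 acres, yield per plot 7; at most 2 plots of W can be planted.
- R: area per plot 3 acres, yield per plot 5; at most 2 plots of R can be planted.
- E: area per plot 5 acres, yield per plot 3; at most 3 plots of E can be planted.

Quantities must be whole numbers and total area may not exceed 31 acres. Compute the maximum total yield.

40

5×L and 2×R: area 31 ≤ 31, yield 5·6 + 2·5 = 40.
4×L, 2×R, and 1×E: area 31 ≤ 31, yield 4·6 + 2·5 + 1·3 = 37.
Best is 40.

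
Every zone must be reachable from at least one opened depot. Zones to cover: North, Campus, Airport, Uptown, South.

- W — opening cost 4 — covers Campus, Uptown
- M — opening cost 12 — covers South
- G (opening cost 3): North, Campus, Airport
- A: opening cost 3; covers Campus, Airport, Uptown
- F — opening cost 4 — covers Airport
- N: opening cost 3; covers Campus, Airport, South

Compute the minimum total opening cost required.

9

Choose G, A, and N: together they cover North, Campus, Airport, Uptown, South — every zone.
Total opening cost: 3 + 3 + 3 = 9.
No cover costs less than 9.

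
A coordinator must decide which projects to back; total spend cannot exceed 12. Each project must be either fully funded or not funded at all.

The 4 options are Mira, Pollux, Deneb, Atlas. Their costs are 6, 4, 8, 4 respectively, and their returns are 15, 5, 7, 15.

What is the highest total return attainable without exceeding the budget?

30

Allowing fractional choices, the relaxed optimum would be about 32.5, but projects are indivisible.
Deneb + Atlas: cost 8 + 4 = 12 ≤ 12, return 7 + 15 = 22.
Mira + Atlas: cost 6 + 4 = 10 ≤ 12, return 15 + 15 = 30.
Best is Mira and Atlas with total return 30.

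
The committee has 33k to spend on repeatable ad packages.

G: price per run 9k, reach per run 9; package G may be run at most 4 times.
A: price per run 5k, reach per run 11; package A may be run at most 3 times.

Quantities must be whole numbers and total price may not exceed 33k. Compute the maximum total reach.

51

A has the best ratio (11/5); taking only A gives at most 3×11 = 33 (stopped by the supply cap of 3).
Mixing does better — 2×G and 3×A: price 33 ≤ 33, reach 2·9 + 3·11 = 51.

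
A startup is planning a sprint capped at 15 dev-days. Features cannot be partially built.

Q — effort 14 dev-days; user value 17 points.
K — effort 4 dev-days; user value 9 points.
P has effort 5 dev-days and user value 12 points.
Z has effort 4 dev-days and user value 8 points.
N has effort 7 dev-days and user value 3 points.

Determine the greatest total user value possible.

Allowing fractional choices, the relaxed optimum would be about 31.4, but features are indivisible.
K + P: effort 4 + 5 = 9 ≤ 15, user value 9 + 12 = 21.
K + P + Z: effort 4 + 5 + 4 = 13 ≤ 15, user value 9 + 12 + 8 = 29.
P + Z: effort 5 + 4 = 9 ≤ 15, user value 12 + 8 = 20.
Best is K, P, and Z with total user value 29.

29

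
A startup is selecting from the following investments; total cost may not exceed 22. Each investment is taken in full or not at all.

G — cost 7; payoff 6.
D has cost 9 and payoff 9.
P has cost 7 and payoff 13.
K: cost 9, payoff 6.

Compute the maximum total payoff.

22

Allowing fractional choices, the relaxed optimum would be about 27.1, but investments are indivisible.
G + P: cost 7 + 7 = 14 ≤ 22, payoff 6 + 13 = 19.
D + P: cost 9 + 7 = 16 ≤ 22, payoff 9 + 13 = 22.
P + K: cost 7 + 9 = 16 ≤ 22, payoff 13 + 6 = 19.
Best is D and P with total payoff 22.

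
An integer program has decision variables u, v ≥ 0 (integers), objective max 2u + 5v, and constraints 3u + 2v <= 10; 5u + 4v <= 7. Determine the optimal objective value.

The continuous relaxation peaks at (0, 1.75) with value 8.75; rounding to a feasible lattice point costs some objective.
(u,v)=(0,1): 3·0+2·1=2≤10, 5·0+4·1=4≤7, objective 5.
(u,v)=(1,0): 3·1+2·0=3≤10, 5·1+4·0=5≤7, objective 2.
Maximum is 5 at (u,v)=(0,1).

5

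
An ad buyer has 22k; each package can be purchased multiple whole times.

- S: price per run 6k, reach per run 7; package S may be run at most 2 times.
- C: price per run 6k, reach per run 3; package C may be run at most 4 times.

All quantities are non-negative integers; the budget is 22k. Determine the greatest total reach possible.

17

Take 2×S and 1×C: price 18 ≤ 22, reach 2·7 + 1·3 = 17.
S has the best ratio (7/6) and is taken to its limit of 2; remaining capacity is filled optimally with the others.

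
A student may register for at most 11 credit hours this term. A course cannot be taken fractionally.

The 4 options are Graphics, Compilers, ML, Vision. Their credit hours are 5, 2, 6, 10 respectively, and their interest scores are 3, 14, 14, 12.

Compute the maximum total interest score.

28

This is an integer program with binary decision variables.
Allowing fractional choices, the relaxed optimum would be about 31.6, but courses are indivisible.
Graphics + Compilers: credit hours 5 + 2 = 7 ≤ 11, interest score 3 + 14 = 17.
Compilers + ML: credit hours 2 + 6 = 8 ≤ 11, interest score 14 + 14 = 28.
Best is Compilers and ML with total interest score 28.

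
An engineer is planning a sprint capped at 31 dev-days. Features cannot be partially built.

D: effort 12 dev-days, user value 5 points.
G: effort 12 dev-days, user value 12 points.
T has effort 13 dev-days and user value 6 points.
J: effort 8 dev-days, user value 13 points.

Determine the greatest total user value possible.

25

Allowing fractional choices, the relaxed optimum would be about 30.1, but features are indivisible.
T + J: effort 13 + 8 = 21 ≤ 31, user value 6 + 13 = 19.
D + J: effort 12 + 8 = 20 ≤ 31, user value 5 + 13 = 18.
G + J: effort 12 + 8 = 20 ≤ 31, user value 12 + 13 = 25.
Best is G and J with total user value 25.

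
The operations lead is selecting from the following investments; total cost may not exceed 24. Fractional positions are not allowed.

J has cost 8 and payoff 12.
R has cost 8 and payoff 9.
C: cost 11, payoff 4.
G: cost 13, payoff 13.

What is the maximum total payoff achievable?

This is an integer program with binary decision variables.
Allowing fractional choices, the relaxed optimum would be about 29.0, but investments are indivisible.
R + G: cost 8 + 13 = 21 ≤ 24, payoff 9 + 13 = 22.
J + G: cost 8 + 13 = 21 ≤ 24, payoff 12 + 13 = 25.
J + R: cost 8 + 8 = 16 ≤ 24, payoff 12 + 9 = 21.
Best is J and G with total payoff 25.

25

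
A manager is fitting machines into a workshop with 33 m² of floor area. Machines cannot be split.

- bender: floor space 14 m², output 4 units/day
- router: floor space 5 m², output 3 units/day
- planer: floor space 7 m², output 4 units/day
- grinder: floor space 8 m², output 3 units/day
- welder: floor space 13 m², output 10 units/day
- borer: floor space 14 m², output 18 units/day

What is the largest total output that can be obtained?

31

Take router, welder, and borer: floor space 5 + 13 + 14 = 32 ≤ 33, output 3 + 10 + 18 = 31.
No other feasible combination does better.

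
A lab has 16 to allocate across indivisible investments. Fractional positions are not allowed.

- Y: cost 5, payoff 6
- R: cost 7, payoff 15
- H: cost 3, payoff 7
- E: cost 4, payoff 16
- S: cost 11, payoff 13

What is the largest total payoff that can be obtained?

38

This is an integer program with binary decision variables.
R + E: cost 7 + 4 = 11 ≤ 16, payoff 15 + 16 = 31.
R + H + E: cost 7 + 3 + 4 = 14 ≤ 16, payoff 15 + 7 + 16 = 38.
Y + R + E: cost 5 + 7 + 4 = 16 ≤ 16, payoff 6 + 15 + 16 = 37.
Best is R, H, and E with total payoff 38.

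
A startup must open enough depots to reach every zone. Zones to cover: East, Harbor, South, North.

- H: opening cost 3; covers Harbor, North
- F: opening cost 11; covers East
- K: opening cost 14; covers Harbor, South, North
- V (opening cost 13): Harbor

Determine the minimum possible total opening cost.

25

The greedy cost-per-new-zone heuristic would pick H, F, and K for 28, but a cheaper cover exists.
Choose F and K: together they cover East, Harbor, South, North — every zone.
Total opening cost: 11 + 14 = 25.
No cover costs less than 25.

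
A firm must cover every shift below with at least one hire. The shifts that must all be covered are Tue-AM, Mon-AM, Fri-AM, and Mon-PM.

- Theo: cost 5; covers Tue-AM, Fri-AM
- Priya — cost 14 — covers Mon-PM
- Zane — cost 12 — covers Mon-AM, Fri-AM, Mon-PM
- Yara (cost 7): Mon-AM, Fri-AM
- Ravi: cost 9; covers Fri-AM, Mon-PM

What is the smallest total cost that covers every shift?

17

This is an integer covering problem.
Choose Theo and Zane: together they cover Tue-AM, Mon-AM, Fri-AM, Mon-PM — every shift.
Total cost: 5 + 12 = 17.
No cover costs less than 17.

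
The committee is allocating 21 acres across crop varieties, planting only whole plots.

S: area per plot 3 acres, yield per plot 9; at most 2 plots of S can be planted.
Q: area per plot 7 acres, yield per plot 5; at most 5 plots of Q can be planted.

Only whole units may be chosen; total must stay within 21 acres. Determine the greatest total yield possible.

28

Take 2×S and 2×Q: area 20 ≤ 21, yield 2·9 + 2·5 = 28.
S has the best ratio (9/3) and is taken to its limit of 2; remaining capacity is filled optimally with the others.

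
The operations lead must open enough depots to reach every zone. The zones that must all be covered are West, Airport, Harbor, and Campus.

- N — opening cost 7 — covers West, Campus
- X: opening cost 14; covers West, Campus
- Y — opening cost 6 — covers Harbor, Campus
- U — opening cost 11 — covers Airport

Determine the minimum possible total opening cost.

24

Choose N, Y, and U: together they cover West, Airport, Harbor, Campus — every zone.
Total opening cost: 7 + 6 + 11 = 24.
No cover costs less than 24.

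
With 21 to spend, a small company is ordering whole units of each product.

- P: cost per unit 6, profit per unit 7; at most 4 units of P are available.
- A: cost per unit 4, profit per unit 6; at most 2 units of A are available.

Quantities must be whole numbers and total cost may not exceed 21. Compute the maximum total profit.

26

Take 2×P and 2×A: cost 20 ≤ 21, profit 2·7 + 2·6 = 26.
A has the best ratio (6/4) and is taken to its limit of 2; remaining capacity is filled optimally with the others.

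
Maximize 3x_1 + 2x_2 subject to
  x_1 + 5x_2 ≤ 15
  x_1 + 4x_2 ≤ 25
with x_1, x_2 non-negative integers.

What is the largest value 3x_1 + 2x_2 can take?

(x_1,x_2)=(15,0): 1·15+5·0=15≤15, 1·15+4·0=15≤25, objective 45.
(x_1,x_2)=(14,0): 1·14+5·0=14≤15, 1·14+4·0=14≤25, objective 42.
The best lattice point is (15,0), giving 45.

45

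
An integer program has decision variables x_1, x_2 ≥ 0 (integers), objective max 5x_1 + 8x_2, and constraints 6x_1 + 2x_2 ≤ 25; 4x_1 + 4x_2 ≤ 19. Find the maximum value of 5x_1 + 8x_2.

32

The continuous relaxation peaks at (0, 4.75) with value 38.00; rounding to a feasible lattice point costs some objective.
(x_1,x_2)=(0,4): 6·0+2·4=8≤25, 4·0+4·4=16≤19, objective 32.
(x_1,x_2)=(1,3): 6·1+2·3=12≤25, 4·1+4·3=16≤19, objective 29.
Maximum is 32 at (x_1,x_2)=(0,4).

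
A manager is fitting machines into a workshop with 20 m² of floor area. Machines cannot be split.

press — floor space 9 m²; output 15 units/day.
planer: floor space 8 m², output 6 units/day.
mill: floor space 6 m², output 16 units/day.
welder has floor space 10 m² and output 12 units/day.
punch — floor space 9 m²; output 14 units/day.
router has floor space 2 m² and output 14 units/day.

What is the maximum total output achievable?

45

Allowing fractional choices, the relaxed optimum would be about 49.7, but machines are indivisible.
mill + punch + router: floor space 6 + 9 + 2 = 17 ≤ 20, output 16 + 14 + 14 = 44.
press + mill + router: floor space 9 + 6 + 2 = 17 ≤ 20, output 15 + 16 + 14 = 45.
Best is press, mill, and router with total output 45.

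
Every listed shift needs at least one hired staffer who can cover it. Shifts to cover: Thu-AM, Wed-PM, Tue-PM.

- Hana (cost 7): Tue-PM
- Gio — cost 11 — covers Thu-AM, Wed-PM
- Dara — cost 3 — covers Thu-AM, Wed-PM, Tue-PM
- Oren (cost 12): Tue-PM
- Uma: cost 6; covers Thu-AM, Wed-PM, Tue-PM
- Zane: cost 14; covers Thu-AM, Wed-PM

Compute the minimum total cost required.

3

This is an integer covering problem.
Dara alone covers Thu-AM, Wed-PM, Tue-PM — every shift.
Total cost: 3.
No cover costs less than 3.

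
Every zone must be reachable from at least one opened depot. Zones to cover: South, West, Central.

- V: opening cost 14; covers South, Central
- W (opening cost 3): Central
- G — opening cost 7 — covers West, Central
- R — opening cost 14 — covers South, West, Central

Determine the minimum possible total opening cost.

The greedy cost-per-new-zone heuristic would pick W, G, and V for 24, but a cheaper cover exists.
R alone covers South, West, Central — every zone.
Total opening cost: 14.
No cover costs less than 14.

14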